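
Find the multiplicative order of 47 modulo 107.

53

By Lagrange's theorem, ord_107(47) divides φ(107) = 107 − 1 = 106 = 2 · 53.
Divisors of 106: 1, 2, 53, 106.
Test each divisor d:
47^1 ≡ 47 (mod 107)
47^2 ≡ 69 (mod 107)
47^53 ≡ 1 (mod 107) ✓
Therefore the multiplicative order of 47 modulo 107 is 53.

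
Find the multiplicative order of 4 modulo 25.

By Lagrange's theorem, ord_25(4) divides φ(25) = φ(5^2) = 5·(5−1) = 20 = 2^2 · 5.
Divisors of 20: 1, 2, 4, 5, 10, 20.
Evaluate successive powers at the divisors of 20:
4^1 ≡ 4 (mod 25)
4^2 ≡ 16 (mod 25)
4^4 ≡ 6 (mod 25)
4^5 ≡ 24 (mod 25)
4^10 ≡ 1 (mod 25) ✓
Therefore the multiplicative order of 4 modulo 25 is 10.

10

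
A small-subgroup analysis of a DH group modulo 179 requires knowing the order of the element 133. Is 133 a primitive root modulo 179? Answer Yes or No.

Yes

φ(179) = 179 − 1 = 178 = 2 · 89.
133 is a primitive root mod 179 iff 133^(φ(179)/q) ≢ 1 for every prime q | φ(179), i.e. q ∈ {2, 89}.
133^89 ≡ 178 (mod 179)  [q = 2: ≢ 1 ✓]
133^2 ≡ 147 (mod 179)  [q = 89: ≢ 1 ✓]
All checks pass, so 133 has order 178 and is a primitive root modulo 179.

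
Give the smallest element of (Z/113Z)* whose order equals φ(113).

3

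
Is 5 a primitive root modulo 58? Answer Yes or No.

No

φ(58) = φ(2)·φ(29) = 1·28 = 28 = 2^2 · 7.
It suffices to check that the order of 5 is not a proper divisor of 28: compute 5^(28/q) for q ∈ {2, 7}.
5^14 ≡ 1 (mod 58)  [q = 2: ≡ 1 ✗]
5^4 ≡ 45 (mod 58)  [q = 7: ≢ 1 ✓]
The check at q = 2 fails, so 5 generates a proper subgroup.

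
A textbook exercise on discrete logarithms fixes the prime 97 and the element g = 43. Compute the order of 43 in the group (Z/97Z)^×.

24

Since 43 ∈ (Z/97Z)^×, its order divides φ(97) = 97 − 1 = 96 = 2^5 · 3.
Divisors of 96: 1, 2, 3, 4, 6, 8, 12, 16, 24, 32, 48, 96.
Evaluate successive powers at the divisors of 96:
43^1 ≡ 43 (mod 97)
43^2 ≡ 6 (mod 97)
43^3 ≡ 64 (mod 97)
43^4 ≡ 36 (mod 97)
43^6 ≡ 22 (mod 97)
43^8 ≡ 35 (mod 97)
43^12 ≡ 96 (mod 97)
43^16 ≡ 61 (mod 97)
43^24 ≡ 1 (mod 97) ✓
Therefore the multiplicative order of 43 modulo 97 is 24.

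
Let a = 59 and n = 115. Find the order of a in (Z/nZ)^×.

22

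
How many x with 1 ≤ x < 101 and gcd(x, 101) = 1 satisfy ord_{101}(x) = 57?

0

φ(101) = 101 − 1 = 100 = 2^2 · 5^2.
(Z/101Z)^× is cyclic (|G| = 100); a cyclic group of order m has exactly φ(d) elements of each order d | m, and none otherwise.
Here 100 is not a multiple of 57, so there are no elements of order 57.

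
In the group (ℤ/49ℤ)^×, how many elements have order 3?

φ(49) = φ(7^2) = 7·(7−1) = 42 = 2 · 3 · 7.
In a cyclic group of order 42, there are φ(d) elements of order d for each divisor d of 42, and zero for non-divisors.
3 | 42, and φ(3) = 3 − 1 = 2.

2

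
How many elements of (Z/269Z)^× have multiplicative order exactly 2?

1

φ(269) = 269 − 1 = 268 = 2^2 · 67.
(Z/269Z)^× is cyclic (|G| = 268); a cyclic group of order m has exactly φ(d) elements of each order d | m, and none otherwise.
2 | 268, and φ(2) = 2 − 1 = 1.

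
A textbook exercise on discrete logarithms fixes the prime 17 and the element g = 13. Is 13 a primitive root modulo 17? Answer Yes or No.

No

φ(17) = 17 − 1 = 16 = 2^4.
Test 13^(16/q) mod 17 for each prime factor q of 16:
13^8 ≡ 1 (mod 17)  [q = 2: ≡ 1 ✗]
The check at q = 2 fails, so 13 generates a proper subgroup.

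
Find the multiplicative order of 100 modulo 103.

17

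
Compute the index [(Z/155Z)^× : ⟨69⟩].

Since 69 ∈ (Z/155Z)^×, its order divides φ(155) = φ(5·31) = (5−1)·(31−1) = 4·30 = 120 = 2^3 · 3 · 5.
Divisors of 120: 1, 2, 3, 4, 5, 6, 8, 10, 12, 15, 20, 24, 30, 40, 60, 120.
Evaluate successive powers at the divisors of 120:
69^1 ≡ 69 (mod 155)
69^2 ≡ 111 (mod 155)
69^3 ≡ 64 (mod 155)
69^4 ≡ 76 (mod 155)
69^5 ≡ 129 (mod 155)
69^6 ≡ 66 (mod 155)
69^8 ≡ 41 (mod 155)
69^10 ≡ 56 (mod 155)
69^12 ≡ 16 (mod 155)
69^15 ≡ 94 (mod 155)
69^20 ≡ 36 (mod 155)
69^24 ≡ 101 (mod 155)
69^30 ≡ 1 (mod 155) ✓
The order of 69 is 30, so the subgroup it generates has 30 elements.
[(Z/155Z)^× : ⟨69⟩] = 120/30 = 4.

4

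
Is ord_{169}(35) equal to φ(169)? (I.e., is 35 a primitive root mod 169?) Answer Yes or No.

No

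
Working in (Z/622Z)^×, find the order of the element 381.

By Lagrange's theorem, ord_622(381) divides φ(622) = φ(2)·φ(311) = 1·310 = 310 = 2 · 5 · 31.
Divisors of 310: 1, 2, 5, 10, 31, 62, 155, 310.
Check 381^d mod 622 for each divisor in increasing order:
381^1 ≡ 381 (mod 622)
381^2 ≡ 235 (mod 622)
381^5 ≡ 331 (mod 622)
381^10 ≡ 89 (mod 622)
381^31 ≡ 527 (mod 622)
381^62 ≡ 317 (mod 622)
381^155 ≡ 1 (mod 622) ✓
So ord_622(381) = 155.

155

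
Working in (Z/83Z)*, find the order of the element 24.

Since 24 ∈ (Z/83Z)^×, its order divides φ(83) = 83 − 1 = 82 = 2 · 41.
Divisors of 82: 1, 2, 41, 82.
Evaluate successive powers at the divisors of 82:
24^1 ≡ 24
24^2 ≡ 78
24^41 ≡ 82
24^82 ≡ 1
Therefore the multiplicative order of 24 modulo 83 is 82.

82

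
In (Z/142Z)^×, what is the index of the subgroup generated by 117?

7

The order of 117 must divide φ(142) = φ(2)·φ(71) = 1·70 = 70 = 2 · 5 · 7.
Divisors of 70: 1, 2, 5, 7, 10, 14, 35, 70.
Compute 117^d (mod 142) for the divisors d until we hit 1:
117^1 ≡ 117 (mod 142)
117^2 ≡ 57 (mod 142)
117^5 ≡ 141 (mod 142)
117^7 ≡ 85 (mod 142)
117^10 ≡ 1 (mod 142) ✓
Thus |⟨117⟩| = ord(117) = 10.
Index = |(Z/142Z)^×| / |⟨117⟩| = 70 / 10 = 7.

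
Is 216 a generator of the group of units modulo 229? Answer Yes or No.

No

φ(229) = 229 − 1 = 228 = 2^2 · 3 · 19.
It suffices to check that the order of 216 is not a proper divisor of 228: compute 216^(228/q) for q ∈ {2, 3, 19}.
216^114 ≡ 228 (mod 229)  [q = 2: ≢ 1 ✓]
216^76 ≡ 1 (mod 229)  [q = 3: ≡ 1 ✗]
216^12 ≡ 61 (mod 229)  [q = 19: ≢ 1 ✓]
216^76 ≡ 1 shows ord(216) | 76, strictly less than φ(229); not a primitive root.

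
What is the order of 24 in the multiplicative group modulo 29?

7

ord(24) | φ(29) = 29 − 1 = 28 = 2^2 · 7.
Divisors of 28: 1, 2, 4, 7, 14, 28.
Evaluate successive powers at the divisors of 28:
24^1 ≡ 24 (mod 29)
24^2 ≡ 25 (mod 29)
24^4 ≡ 16 (mod 29)
24^7 ≡ 1 (mod 29) ✓
The smallest such exponent is 7, so the order of 24 is 7.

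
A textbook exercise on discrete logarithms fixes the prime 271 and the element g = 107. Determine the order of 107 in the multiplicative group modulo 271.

The order of 107 must divide φ(271) = 271 − 1 = 270 = 2 · 3^3 · 5.
Divisors of 270: 1, 2, 3, 5, 6, 9, 10, 15, 18, 27, 30, 45, 54, 90, 135, 270.
Test each divisor d:
107^1 ≡ 107 (mod 271)
107^2 ≡ 67 (mod 271)
107^3 ≡ 123 (mod 271)
107^5 ≡ 111 (mod 271)
107^6 ≡ 224 (mod 271)
107^9 ≡ 181 (mod 271)
107^10 ≡ 126 (mod 271)
107^15 ≡ 165 (mod 271)
107^18 ≡ 241 (mod 271)
107^27 ≡ 261 (mod 271)
107^30 ≡ 125 (mod 271)
107^45 ≡ 29 (mod 271)
107^54 ≡ 100 (mod 271)
107^90 ≡ 28 (mod 271)
107^135 ≡ 270 (mod 271)
107^270 ≡ 1 (mod 271) ✓
The smallest such exponent is 270, so the order of 107 is 270.

270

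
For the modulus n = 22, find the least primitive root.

7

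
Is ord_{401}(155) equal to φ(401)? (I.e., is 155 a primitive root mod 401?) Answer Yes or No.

No

φ(401) = 401 − 1 = 400 = 2^4 · 5^2.
155 is a primitive root mod 401 iff 155^(φ(401)/q) ≢ 1 for every prime q | φ(401), i.e. q ∈ {2, 5}.
155^200 ≡ 400 (mod 401)  [q = 2: ≢ 1 ✓]
155^80 ≡ 1 (mod 401)  [q = 5: ≡ 1 ✗]
The check at q = 5 fails, so 155 generates a proper subgroup.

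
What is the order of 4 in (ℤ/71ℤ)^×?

By Lagrange's theorem, ord_71(4) divides φ(71) = 71 − 1 = 70 = 2 · 5 · 7.
Divisors of 70: 1, 2, 5, 7, 10, 14, 35, 70.
Check 4^d mod 71 for each divisor in increasing order:
4^1 ≡ 4
4^2 ≡ 16
4^5 ≡ 30
4^7 ≡ 54
4^10 ≡ 48
4^14 ≡ 5
4^35 ≡ 1
The smallest such exponent is 35, so the order of 4 is 35.

35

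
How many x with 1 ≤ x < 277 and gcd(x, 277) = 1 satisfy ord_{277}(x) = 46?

22

φ(277) = 277 − 1 = 276 = 2^2 · 3 · 23.
In a cyclic group of order 276, there are φ(d) elements of order d for each divisor d of 276, and zero for non-divisors.
46 = 2 · 23 divides 276, and φ(46) = 22.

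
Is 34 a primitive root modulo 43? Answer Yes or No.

Yes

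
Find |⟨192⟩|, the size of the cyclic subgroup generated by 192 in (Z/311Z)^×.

ord(192) | φ(311) = 311 − 1 = 310 = 2 · 5 · 31.
Divisors of 310: 1, 2, 5, 10, 31, 62, 155, 310.
Test each divisor d:
192^1 ≡ 192
192^2 ≡ 166
192^5 ≡ 20
192^10 ≡ 89
192^31 ≡ 6
192^62 ≡ 36
192^155 ≡ 1
Therefore the multiplicative order of 192 modulo 311 is 155.

155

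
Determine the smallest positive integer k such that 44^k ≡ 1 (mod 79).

39

ord(44) | φ(79) = 79 − 1 = 78 = 2 · 3 · 13.
Divisors of 78: 1, 2, 3, 6, 13, 26, 39, 78.
Evaluate successive powers at the divisors of 78:
44^1 ≡ 44 (mod 79)
44^2 ≡ 40 (mod 79)
44^3 ≡ 22 (mod 79)
44^6 ≡ 10 (mod 79)
44^13 ≡ 55 (mod 79)
44^26 ≡ 23 (mod 79)
44^39 ≡ 1 (mod 79) ✓
So ord_79(44) = 39.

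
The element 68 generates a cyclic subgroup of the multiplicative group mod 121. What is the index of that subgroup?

1

Since 68 ∈ (Z/121Z)^×, its order divides φ(121) = φ(11^2) = 11·(11−1) = 110 = 2 · 5 · 11.
Divisors of 110: 1, 2, 5, 10, 11, 22, 55, 110.
Compute 68^d (mod 121) for the divisors d until we hit 1:
68^1 ≡ 68
68^2 ≡ 26
68^5 ≡ 109
68^10 ≡ 23
68^11 ≡ 112
68^22 ≡ 81
68^55 ≡ 120
68^110 ≡ 1
Thus |⟨68⟩| = ord(68) = 110.
[(Z/121Z)^× : ⟨68⟩] = 110/110 = 1.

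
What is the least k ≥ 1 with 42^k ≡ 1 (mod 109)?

108

The order of 42 must divide φ(109) = 109 − 1 = 108 = 2^2 · 3^3.
Divisors of 108: 1, 2, 3, 4, 6, 9, 12, 18, 27, 36, 54, 108.
Test each divisor d:
42^1 ≡ 42 (mod 109)
42^2 ≡ 20 (mod 109)
42^3 ≡ 77 (mod 109)
42^4 ≡ 73 (mod 109)
42^6 ≡ 43 (mod 109)
42^9 ≡ 41 (mod 109)
42^12 ≡ 105 (mod 109)
42^18 ≡ 46 (mod 109)
42^27 ≡ 33 (mod 109)
42^36 ≡ 45 (mod 109)
42^54 ≡ 108 (mod 109)
42^108 ≡ 1 (mod 109) ✓
Hence ord(42) = 108.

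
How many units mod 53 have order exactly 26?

φ(53) = 53 − 1 = 52 = 2^2 · 13.
Since (Z/53Z)^× is cyclic of order 52, the number of elements of order d is φ(d) when d | 52 and 0 otherwise.
26 = 2 · 13 divides 52, and φ(26) = 12.

12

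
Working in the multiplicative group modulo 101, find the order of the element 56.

25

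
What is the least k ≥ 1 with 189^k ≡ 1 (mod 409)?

The order of 189 must divide φ(409) = 409 − 1 = 408 = 2^3 · 3 · 17.
Divisors of 408: 1, 2, 3, 4, 6, 8, 12, 17, 24, 34, 51, 68, 102, 136, 204, 408.
Check 189^d mod 409 for each divisor in increasing order:
189^1 ≡ 189
189^2 ≡ 138
189^3 ≡ 315
189^4 ≡ 230
189^6 ≡ 247
189^8 ≡ 139
189^12 ≡ 68
189^17 ≡ 117
189^24 ≡ 125
189^34 ≡ 192
189^51 ≡ 378
189^68 ≡ 54
189^102 ≡ 143
189^136 ≡ 53
189^204 ≡ 408
189^408 ≡ 1
Therefore the multiplicative order of 189 modulo 409 is 408.

408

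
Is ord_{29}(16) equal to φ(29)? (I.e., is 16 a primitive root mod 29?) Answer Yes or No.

No

φ(29) = 29 − 1 = 28 = 2^2 · 7.
It suffices to check that the order of 16 is not a proper divisor of 28: compute 16^(28/q) for q ∈ {2, 7}.
16^14 ≡ 1 (mod 29)  [q = 2: ≡ 1 ✗]
16^4 ≡ 25 (mod 29)  [q = 7: ≢ 1 ✓]
Since 16^14 ≡ 1, the order of 16 divides 14 < 28, so 16 is not a primitive root.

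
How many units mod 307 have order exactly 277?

φ(307) = 307 − 1 = 306 = 2 · 3^2 · 17.
(Z/307Z)^× is cyclic (|G| = 306); a cyclic group of order m has exactly φ(d) elements of each order d | m, and none otherwise.
Since 277 ∤ 306, the count is 0.

0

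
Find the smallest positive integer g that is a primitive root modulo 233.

φ(233) = 233 − 1 = 232 = 2^3 · 29.
Test candidates g = 2, 3, … against the prime factors q ∈ {2, 29} of φ(233): g is a generator iff g^(232/q) ≢ 1 for every such q.
g = 2: 2^116 ≡ 1 — hits 1, so not a primitive root.
g = 3: 3^116 ≡ 232; 3^8 ≡ 37 — none is 1, so 3 is a primitive root.
Hence the least primitive root of 233 is 3.

3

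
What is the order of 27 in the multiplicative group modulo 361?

The order of 27 must divide φ(361) = φ(19^2) = 19·(19−1) = 342 = 2 · 3^2 · 19.
Divisors of 342: 1, 2, 3, 6, 9, 18, 19, 38, 57, 114, 171, 342.
Check 27^d mod 361 for each divisor in increasing order:
27^1 ≡ 27 (mod 361)
27^2 ≡ 7 (mod 361)
27^3 ≡ 189 (mod 361)
27^6 ≡ 343 (mod 361)
27^9 ≡ 208 (mod 361)
27^18 ≡ 305 (mod 361)
27^19 ≡ 293 (mod 361)
27^38 ≡ 292 (mod 361)
27^57 ≡ 360 (mod 361)
27^114 ≡ 1 (mod 361) ✓
Therefore the multiplicative order of 27 modulo 361 is 114.

114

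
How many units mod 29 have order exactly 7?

6

φ(29) = 29 − 1 = 28 = 2^2 · 7.
(Z/29Z)^× is cyclic (|G| = 28); a cyclic group of order m has exactly φ(d) elements of each order d | m, and none otherwise.
7 | 28, and φ(7) = 7 − 1 = 6.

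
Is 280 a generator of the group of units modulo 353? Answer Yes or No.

φ(353) = 353 − 1 = 352 = 2^5 · 11.
It suffices to check that the order of 280 is not a proper divisor of 352: compute 280^(352/q) for q ∈ {2, 11}.
280^176 ≡ 1 (mod 353)  [q = 2: ≡ 1 ✗]
280^32 ≡ 187 (mod 353)  [q = 11: ≢ 1 ✓]
Since 280^176 ≡ 1, the order of 280 divides 176 < 352, so 280 is not a primitive root.

No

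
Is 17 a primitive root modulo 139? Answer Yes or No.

Yes

φ(139) = 139 − 1 = 138 = 2 · 3 · 23.
It suffices to check that the order of 17 is not a proper divisor of 138: compute 17^(138/q) for q ∈ {2, 3, 23}.
17^69 ≡ 138 (mod 139)  [q = 2: ≢ 1 ✓]
17^46 ≡ 42 (mod 139)  [q = 3: ≢ 1 ✓]
17^6 ≡ 80 (mod 139)  [q = 23: ≢ 1 ✓]
All checks pass, so 17 has order 138 and is a primitive root modulo 139.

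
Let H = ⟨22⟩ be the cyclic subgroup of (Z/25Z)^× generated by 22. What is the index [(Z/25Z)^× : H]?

1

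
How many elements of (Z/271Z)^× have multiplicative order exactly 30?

8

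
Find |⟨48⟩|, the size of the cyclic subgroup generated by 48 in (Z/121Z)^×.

55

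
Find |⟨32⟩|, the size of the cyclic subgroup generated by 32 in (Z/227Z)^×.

The order of 32 must divide φ(227) = 227 − 1 = 226 = 2 · 113.
Divisors of 226: 1, 2, 113, 226.
Compute 32^d (mod 227) for the divisors d until we hit 1:
32^1 ≡ 32 (mod 227)
32^2 ≡ 116 (mod 227)
32^113 ≡ 226 (mod 227)
32^226 ≡ 1 (mod 227) ✓
So ord_227(32) = 226.

226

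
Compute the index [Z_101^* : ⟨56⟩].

4

The order of 56 must divide φ(101) = 101 − 1 = 100 = 2^2 · 5^2.
Divisors of 100: 1, 2, 4, 5, 10, 20, 25, 50, 100.
Compute 56^d (mod 101) for the divisors d until we hit 1:
56^1 ≡ 56
56^2 ≡ 5
56^4 ≡ 25
56^5 ≡ 87
56^10 ≡ 95
56^20 ≡ 36
56^25 ≡ 1
Thus |⟨56⟩| = ord(56) = 25.
The index is φ(101) / ord(56) = 100 / 25 = 4.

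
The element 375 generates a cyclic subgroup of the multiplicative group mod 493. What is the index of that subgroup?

16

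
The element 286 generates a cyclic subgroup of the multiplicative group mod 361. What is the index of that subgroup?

18

Since 286 ∈ (Z/361Z)^×, its order divides φ(361) = φ(19^2) = 19·(19−1) = 342 = 2 · 3^2 · 19.
Divisors of 342: 1, 2, 3, 6, 9, 18, 19, 38, 57, 114, 171, 342.
Evaluate successive powers at the divisors of 342:
286^1 ≡ 286 (mod 361)
286^2 ≡ 210 (mod 361)
286^3 ≡ 134 (mod 361)
286^6 ≡ 267 (mod 361)
286^9 ≡ 39 (mod 361)
286^18 ≡ 77 (mod 361)
286^19 ≡ 1 (mod 361) ✓
Thus |⟨286⟩| = ord(286) = 19.
Index = |(Z/361Z)^×| / |⟨286⟩| = 342 / 19 = 18.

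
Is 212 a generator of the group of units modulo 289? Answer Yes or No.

φ(289) = φ(17^2) = 17·(17−1) = 272 = 2^4 · 17.
Test 212^(272/q) mod 289 for each prime factor q of 272:
212^136 ≡ 1 (mod 289)  [q = 2: ≡ 1 ✗]
212^16 ≡ 205 (mod 289)  [q = 17: ≢ 1 ✓]
212^136 ≡ 1 shows ord(212) | 136, strictly less than φ(289); not a primitive root.

No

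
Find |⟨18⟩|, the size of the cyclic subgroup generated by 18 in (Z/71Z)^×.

ord(18) | φ(71) = 71 − 1 = 70 = 2 · 5 · 7.
Divisors of 70: 1, 2, 5, 7, 10, 14, 35, 70.
Check 18^d mod 71 for each divisor in increasing order:
18^1 ≡ 18 (mod 71)
18^2 ≡ 40 (mod 71)
18^5 ≡ 45 (mod 71)
18^7 ≡ 25 (mod 71)
18^10 ≡ 37 (mod 71)
18^14 ≡ 57 (mod 71)
18^35 ≡ 1 (mod 71) ✓
Hence ord(18) = 35.

35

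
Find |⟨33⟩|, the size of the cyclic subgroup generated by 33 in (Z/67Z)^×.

33

ord(33) | φ(67) = 67 − 1 = 66 = 2 · 3 · 11.
Divisors of 66: 1, 2, 3, 6, 11, 22, 33, 66.
Compute 33^d (mod 67) for the divisors d until we hit 1:
33^1 ≡ 33 (mod 67)
33^2 ≡ 17 (mod 67)
33^3 ≡ 25 (mod 67)
33^6 ≡ 22 (mod 67)
33^11 ≡ 37 (mod 67)
33^22 ≡ 29 (mod 67)
33^33 ≡ 1 (mod 67) ✓
The smallest such exponent is 33, so the order of 33 is 33.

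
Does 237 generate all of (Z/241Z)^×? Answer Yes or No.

No

φ(241) = 241 − 1 = 240 = 2^4 · 3 · 5.
It suffices to check that the order of 237 is not a proper divisor of 240: compute 237^(240/q) for q ∈ {2, 3, 5}.
237^120 ≡ 1 (mod 241)  [q = 2: ≡ 1 ✗]
237^80 ≡ 225 (mod 241)  [q = 3: ≢ 1 ✓]
237^48 ≡ 1 (mod 241)  [q = 5: ≡ 1 ✗]
The check at q = 2 fails, so 237 generates a proper subgroup.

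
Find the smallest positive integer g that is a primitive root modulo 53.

2

φ(53) = 53 − 1 = 52 = 2^2 · 13.
Test candidates g = 2, 3, … against the prime factors q ∈ {2, 13} of φ(53): g is a generator iff g^(52/q) ≢ 1 for every such q.
g = 2: 2^26 ≡ 52; 2^4 ≡ 16 — none is 1, so 2 is a primitive root.
Hence the least primitive root of 53 is 2.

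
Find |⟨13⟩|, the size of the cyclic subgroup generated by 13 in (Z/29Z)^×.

14

The order of 13 must divide φ(29) = 29 − 1 = 28 = 2^2 · 7.
Divisors of 28: 1, 2, 4, 7, 14, 28.
Test each divisor d:
13^1 ≡ 13 (mod 29)
13^2 ≡ 24 (mod 29)
13^4 ≡ 25 (mod 29)
13^7 ≡ 28 (mod 29)
13^14 ≡ 1 (mod 29) ✓
So ord_29(13) = 14.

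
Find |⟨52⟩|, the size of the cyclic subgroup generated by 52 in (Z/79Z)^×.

13

By Lagrange's theorem, ord_79(52) divides φ(79) = 79 − 1 = 78 = 2 · 3 · 13.
Divisors of 78: 1, 2, 3, 6, 13, 26, 39, 78.
Evaluate successive powers at the divisors of 78:
52^1 ≡ 52 (mod 79)
52^2 ≡ 18 (mod 79)
52^3 ≡ 67 (mod 79)
52^6 ≡ 65 (mod 79)
52^13 ≡ 1 (mod 79) ✓
The smallest such exponent is 13, so the order of 52 is 13.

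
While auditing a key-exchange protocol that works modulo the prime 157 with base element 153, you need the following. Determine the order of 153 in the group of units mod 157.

13

Since 153 ∈ (Z/157Z)^×, its order divides φ(157) = 157 − 1 = 156 = 2^2 · 3 · 13.
Divisors of 156: 1, 2, 3, 4, 6, 12, 13, 26, 39, 52, 78, 156.
Check 153^d mod 157 for each divisor in increasing order:
153^1 ≡ 153 (mod 157)
153^2 ≡ 16 (mod 157)
153^3 ≡ 93 (mod 157)
153^4 ≡ 99 (mod 157)
153^6 ≡ 14 (mod 157)
153^12 ≡ 39 (mod 157)
153^13 ≡ 1 (mod 157) ✓
Hence ord(153) = 13.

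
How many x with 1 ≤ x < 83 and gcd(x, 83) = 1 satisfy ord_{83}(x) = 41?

40

φ(83) = 83 − 1 = 82 = 2 · 41.
(Z/83Z)^× is cyclic (|G| = 82); a cyclic group of order m has exactly φ(d) elements of each order d | m, and none otherwise.
41 | 82, and φ(41) = 41 − 1 = 40.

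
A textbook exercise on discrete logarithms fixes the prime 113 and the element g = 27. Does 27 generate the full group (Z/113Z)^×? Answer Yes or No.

φ(113) = 113 − 1 = 112 = 2^4 · 7.
Test 27^(112/q) mod 113 for each prime factor q of 112:
27^56 ≡ 112 (mod 113)  [q = 2: ≢ 1 ✓]
27^16 ≡ 16 (mod 113)  [q = 7: ≢ 1 ✓]
Every test exponent gives a nontrivial residue, hence 27 generates the full group.

Yes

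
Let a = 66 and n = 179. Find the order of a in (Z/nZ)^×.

89

ord(66) | φ(179) = 179 − 1 = 178 = 2 · 89.
Divisors of 178: 1, 2, 89, 178.
Compute 66^d (mod 179) for the divisors d until we hit 1:
66^1 ≡ 66 (mod 179)
66^2 ≡ 60 (mod 179)
66^89 ≡ 1 (mod 179) ✓
The smallest such exponent is 89, so the order of 66 is 89.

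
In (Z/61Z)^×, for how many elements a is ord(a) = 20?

8

φ(61) = 61 − 1 = 60 = 2^2 · 3 · 5.
In a cyclic group of order 60, there are φ(d) elements of order d for each divisor d of 60, and zero for non-divisors.
20 = 2^2 · 5 divides 60, and φ(20) = 8.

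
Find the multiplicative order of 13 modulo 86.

21

ord(13) | φ(86) = φ(2)·φ(43) = 1·42 = 42 = 2 · 3 · 7.
Divisors of 42: 1, 2, 3, 6, 7, 14, 21, 42.
Compute 13^d (mod 86) for the divisors d until we hit 1:
13^1 ≡ 13 (mod 86)
13^2 ≡ 83 (mod 86)
13^3 ≡ 47 (mod 86)
13^6 ≡ 59 (mod 86)
13^7 ≡ 79 (mod 86)
13^14 ≡ 49 (mod 86)
13^21 ≡ 1 (mod 86) ✓
The smallest such exponent is 21, so the order of 13 is 21.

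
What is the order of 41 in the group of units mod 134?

66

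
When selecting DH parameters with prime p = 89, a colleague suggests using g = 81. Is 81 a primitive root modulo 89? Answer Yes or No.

φ(89) = 89 − 1 = 88 = 2^3 · 11.
It suffices to check that the order of 81 is not a proper divisor of 88: compute 81^(88/q) for q ∈ {2, 11}.
81^44 ≡ 1 (mod 89)  [q = 2: ≡ 1 ✗]
81^8 ≡ 4 (mod 89)  [q = 11: ≢ 1 ✓]
Since 81^44 ≡ 1, the order of 81 divides 44 < 88, so 81 is not a primitive root.

No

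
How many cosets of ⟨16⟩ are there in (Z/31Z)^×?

Since 16 ∈ (Z/31Z)^×, its order divides φ(31) = 31 − 1 = 30 = 2 · 3 · 5.
Divisors of 30: 1, 2, 3, 5, 6, 10, 15, 30.
Check 16^d mod 31 for each divisor in increasing order:
16^1 ≡ 16
16^2 ≡ 8
16^3 ≡ 4
16^5 ≡ 1
The order of 16 is 5, so the subgroup it generates has 5 elements.
[(Z/31Z)^× : ⟨16⟩] = 30/5 = 6.

6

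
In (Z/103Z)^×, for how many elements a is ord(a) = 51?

φ(103) = 103 − 1 = 102 = 2 · 3 · 17.
(Z/103Z)^× is cyclic (|G| = 102); a cyclic group of order m has exactly φ(d) elements of each order d | m, and none otherwise.
51 = 3 · 17 divides 102, and φ(51) = 32.

32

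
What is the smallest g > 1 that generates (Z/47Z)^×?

φ(47) = 47 − 1 = 46 = 2 · 23.
g is a primitive root iff g^(46/q) ≢ 1 (mod 47) for each prime q ∈ {2, 23}.
g = 2: 2^23 ≡ 1 — hits 1, so not a primitive root.
g = 3: 3^23 ≡ 1 — hits 1, so not a primitive root.
g = 4: 4^23 ≡ 1 — hits 1, so not a primitive root.
g = 5: 5^23 ≡ 46; 5^2 ≡ 25 — none is 1, so 5 is a primitive root.
The smallest primitive root modulo 47 is 5.

5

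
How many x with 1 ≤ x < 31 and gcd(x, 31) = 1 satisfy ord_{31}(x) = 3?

2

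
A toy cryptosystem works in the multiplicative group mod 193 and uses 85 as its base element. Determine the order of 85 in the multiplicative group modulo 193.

6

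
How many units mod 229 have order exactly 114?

φ(229) = 229 − 1 = 228 = 2^2 · 3 · 19.
In a cyclic group of order 228, there are φ(d) elements of order d for each divisor d of 228, and zero for non-divisors.
114 = 2 · 3 · 19 divides 228, and φ(114) = 36.

36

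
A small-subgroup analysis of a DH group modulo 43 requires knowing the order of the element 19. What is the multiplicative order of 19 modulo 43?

42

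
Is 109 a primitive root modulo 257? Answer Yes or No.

Yes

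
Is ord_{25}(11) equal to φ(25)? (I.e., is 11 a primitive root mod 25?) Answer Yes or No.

φ(25) = φ(5^2) = 5·(5−1) = 20 = 2^2 · 5.
It suffices to check that the order of 11 is not a proper divisor of 20: compute 11^(20/q) for q ∈ {2, 5}.
11^10 ≡ 1 (mod 25)  [q = 2: ≡ 1 ✗]
11^4 ≡ 16 (mod 25)  [q = 5: ≢ 1 ✓]
11^10 ≡ 1 shows ord(11) | 10, strictly less than φ(25); not a primitive root.

No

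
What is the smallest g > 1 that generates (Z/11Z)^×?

2

φ(11) = 11 − 1 = 10 = 2 · 5.
g is a primitive root iff g^(10/q) ≢ 1 (mod 11) for each prime q ∈ {2, 5}.
g = 2: 2^5 ≡ 10; 2^2 ≡ 4 — none is 1, so 2 is a primitive root.
So 2 is the smallest generator of (Z/11Z)^×.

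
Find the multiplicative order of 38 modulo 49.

Since 38 ∈ (Z/49Z)^×, its order divides φ(49) = φ(7^2) = 7·(7−1) = 42 = 2 · 3 · 7.
Divisors of 42: 1, 2, 3, 6, 7, 14, 21, 42.
Test each divisor d:
38^1 ≡ 38 (mod 49)
38^2 ≡ 23 (mod 49)
38^3 ≡ 41 (mod 49)
38^6 ≡ 15 (mod 49)
38^7 ≡ 31 (mod 49)
38^14 ≡ 30 (mod 49)
38^21 ≡ 48 (mod 49)
38^42 ≡ 1 (mod 49) ✓
Hence ord(38) = 42.

42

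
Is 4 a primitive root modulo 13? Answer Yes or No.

No

φ(13) = 13 − 1 = 12 = 2^2 · 3.
Test 4^(12/q) mod 13 for each prime factor q of 12:
4^6 ≡ 1 (mod 13)  [q = 2: ≡ 1 ✗]
4^4 ≡ 9 (mod 13)  [q = 3: ≢ 1 ✓]
Since 4^6 ≡ 1, the order of 4 divides 6 < 12, so 4 is not a primitive root.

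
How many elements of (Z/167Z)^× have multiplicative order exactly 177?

0

φ(167) = 167 − 1 = 166 = 2 · 83.
(Z/167Z)^× is cyclic (|G| = 166); a cyclic group of order m has exactly φ(d) elements of each order d | m, and none otherwise.
177 does not divide 166, so no element of (Z/167Z)^× has order 177.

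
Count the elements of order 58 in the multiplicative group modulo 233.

28

φ(233) = 233 − 1 = 232 = 2^3 · 29.
In a cyclic group of order 232, there are φ(d) elements of order d for each divisor d of 232, and zero for non-divisors.
58 = 2 · 29 divides 232, and φ(58) = 28.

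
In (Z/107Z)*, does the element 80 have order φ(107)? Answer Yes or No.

φ(107) = 107 − 1 = 106 = 2 · 53.
Test 80^(106/q) mod 107 for each prime factor q of 106:
80^53 ≡ 106 (mod 107)  [q = 2: ≢ 1 ✓]
80^2 ≡ 87 (mod 107)  [q = 53: ≢ 1 ✓]
None equal 1, so ord_107(80) = 106: 80 is a primitive root.

Yes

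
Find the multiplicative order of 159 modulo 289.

The order of 159 must divide φ(289) = φ(17^2) = 17·(17−1) = 272 = 2^4 · 17.
Divisors of 272: 1, 2, 4, 8, 16, 17, 34, 68, 136, 272.
Test each divisor d:
159^1 ≡ 159
159^2 ≡ 138
159^4 ≡ 259
159^8 ≡ 33
159^16 ≡ 222
159^17 ≡ 40
159^34 ≡ 155
159^68 ≡ 38
159^136 ≡ 288
159^272 ≡ 1
So ord_289(159) = 272.

272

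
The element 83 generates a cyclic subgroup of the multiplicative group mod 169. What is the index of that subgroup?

ord(83) | φ(169) = φ(13^2) = 13·(13−1) = 156 = 2^2 · 3 · 13.
Divisors of 156: 1, 2, 3, 4, 6, 12, 13, 26, 39, 52, 78, 156.
Test each divisor d:
83^1 ≡ 83
83^2 ≡ 129
83^3 ≡ 60
83^4 ≡ 79
83^6 ≡ 51
83^12 ≡ 66
83^13 ≡ 70
83^26 ≡ 168
83^39 ≡ 99
83^52 ≡ 1
The order of 83 is 52, so the subgroup it generates has 52 elements.
[(Z/169Z)^× : ⟨83⟩] = 156/52 = 3.

3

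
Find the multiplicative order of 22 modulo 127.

Since 22 ∈ (Z/127Z)^×, its order divides φ(127) = 127 − 1 = 126 = 2 · 3^2 · 7.
Divisors of 126: 1, 2, 3, 6, 7, 9, 14, 18, 21, 42, 63, 126.
Evaluate successive powers at the divisors of 126:
22^1 ≡ 22 (mod 127)
22^2 ≡ 103 (mod 127)
22^3 ≡ 107 (mod 127)
22^6 ≡ 19 (mod 127)
22^7 ≡ 37 (mod 127)
22^9 ≡ 1 (mod 127) ✓
The smallest such exponent is 9, so the order of 22 is 9.

9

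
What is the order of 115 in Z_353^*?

ord(115) | φ(353) = 353 − 1 = 352 = 2^5 · 11.
Divisors of 352: 1, 2, 4, 8, 11, 16, 22, 32, 44, 88, 176, 352.
Compute 115^d (mod 353) for the divisors d until we hit 1:
115^1 ≡ 115
115^2 ≡ 164
115^4 ≡ 68
115^8 ≡ 35
115^11 ≡ 343
115^16 ≡ 166
115^22 ≡ 100
115^32 ≡ 22
115^44 ≡ 116
115^88 ≡ 42
115^176 ≡ 352
115^352 ≡ 1
Hence ord(115) = 352.

352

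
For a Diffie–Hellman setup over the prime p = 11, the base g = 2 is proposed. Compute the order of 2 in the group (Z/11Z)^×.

10

By Lagrange's theorem, ord_11(2) divides φ(11) = 11 − 1 = 10 = 2 · 5.
Divisors of 10: 1, 2, 5, 10.
Test each divisor d:
2^1 ≡ 2 (mod 11)
2^2 ≡ 4 (mod 11)
2^5 ≡ 10 (mod 11)
2^10 ≡ 1 (mod 11) ✓
So ord_11(2) = 10.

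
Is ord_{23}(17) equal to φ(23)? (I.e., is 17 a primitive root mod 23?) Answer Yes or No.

Yes

φ(23) = 23 − 1 = 22 = 2 · 11.
An element g generates (Z/23Z)^× iff g^(22/q) ≢ 1 (mod 23) for each prime q ∈ {2, 11}.
17^11 ≡ 22 (mod 23)  [q = 2: ≢ 1 ✓]
17^2 ≡ 13 (mod 23)  [q = 11: ≢ 1 ✓]
All checks pass, so 17 has order 22 and is a primitive root modulo 23.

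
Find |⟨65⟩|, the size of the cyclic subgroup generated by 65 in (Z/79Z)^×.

By Lagrange's theorem, ord_79(65) divides φ(79) = 79 − 1 = 78 = 2 · 3 · 13.
Divisors of 78: 1, 2, 3, 6, 13, 26, 39, 78.
Compute 65^d (mod 79) for the divisors d until we hit 1:
65^1 ≡ 65
65^2 ≡ 38
65^3 ≡ 21
65^6 ≡ 46
65^13 ≡ 1
So ord_79(65) = 13.

13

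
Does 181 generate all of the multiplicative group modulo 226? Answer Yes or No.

φ(226) = φ(2)·φ(113) = 1·112 = 112 = 2^4 · 7.
An element g generates (Z/226Z)^× iff g^(112/q) ≢ 1 (mod 226) for each prime q ∈ {2, 7}.
181^56 ≡ 225 (mod 226)  [q = 2: ≢ 1 ✓]
181^16 ≡ 49 (mod 226)  [q = 7: ≢ 1 ✓]
All checks pass, so 181 has order 112 and is a primitive root modulo 226.

Yes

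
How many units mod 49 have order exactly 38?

φ(49) = φ(7^2) = 7·(7−1) = 42 = 2 · 3 · 7.
(Z/49Z)^× is cyclic (|G| = 42); a cyclic group of order m has exactly φ(d) elements of each order d | m, and none otherwise.
Since 38 ∤ 42, the count is 0.

0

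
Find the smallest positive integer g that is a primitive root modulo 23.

5

φ(23) = 23 − 1 = 22 = 2 · 11.
Test candidates g = 2, 3, … against the prime factors q ∈ {2, 11} of φ(23): g is a generator iff g^(22/q) ≢ 1 for every such q.
g = 2: 2^11 ≡ 1 — hits 1, so not a primitive root.
g = 3: 3^11 ≡ 1 — hits 1, so not a primitive root.
g = 4: 4^11 ≡ 1 — hits 1, so not a primitive root.
g = 5: 5^11 ≡ 22; 5^2 ≡ 2 — none is 1, so 5 is a primitive root.
The smallest primitive root modulo 23 is 5.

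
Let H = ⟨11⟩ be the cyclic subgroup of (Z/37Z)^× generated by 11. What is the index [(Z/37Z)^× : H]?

By Lagrange's theorem, ord_37(11) divides φ(37) = 37 − 1 = 36 = 2^2 · 3^2.
Divisors of 36: 1, 2, 3, 4, 6, 9, 12, 18, 36.
Check 11^d mod 37 for each divisor in increasing order:
11^1 ≡ 11 (mod 37)
11^2 ≡ 10 (mod 37)
11^3 ≡ 36 (mod 37)
11^4 ≡ 26 (mod 37)
11^6 ≡ 1 (mod 37) ✓
Thus |⟨11⟩| = ord(11) = 6.
Index = |(Z/37Z)^×| / |⟨11⟩| = 36 / 6 = 6.

6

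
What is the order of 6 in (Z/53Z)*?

By Lagrange's theorem, ord_53(6) divides φ(53) = 53 − 1 = 52 = 2^2 · 13.
Divisors of 52: 1, 2, 4, 13, 26, 52.
Test each divisor d:
6^1 ≡ 6 (mod 53)
6^2 ≡ 36 (mod 53)
6^4 ≡ 24 (mod 53)
6^13 ≡ 52 (mod 53)
6^26 ≡ 1 (mod 53) ✓
So ord_53(6) = 26.

26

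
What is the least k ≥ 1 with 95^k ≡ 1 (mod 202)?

By Lagrange's theorem, ord_202(95) divides φ(202) = φ(2)·φ(101) = 1·100 = 100 = 2^2 · 5^2.
Divisors of 100: 1, 2, 4, 5, 10, 20, 25, 50, 100.
Check 95^d mod 202 for each divisor in increasing order:
95^1 ≡ 95 (mod 202)
95^2 ≡ 137 (mod 202)
95^4 ≡ 185 (mod 202)
95^5 ≡ 1 (mod 202) ✓
So ord_202(95) = 5.

5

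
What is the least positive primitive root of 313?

φ(313) = 313 − 1 = 312 = 2^3 · 3 · 13.
Test candidates g = 2, 3, … against the prime factors q ∈ {2, 3, 13} of φ(313): g is a generator iff g^(312/q) ≢ 1 for every such q.
g = 2: 2^156 ≡ 1 — hits 1, so not a primitive root.
g = 3: 3^156 ≡ 1 — hits 1, so not a primitive root.
g = 4: 4^156 ≡ 1 — hits 1, so not a primitive root.
g = 5: 5^156 ≡ 312; 5^104 ≡ 1 — hits 1, so not a primitive root.
g = 6: 6^156 ≡ 1 — hits 1, so not a primitive root.
g = 7: 7^156 ≡ 312; 7^104 ≡ 1 — hits 1, so not a primitive root.
g = 8: 8^156 ≡ 1 — hits 1, so not a primitive root.
g = 9: 9^156 ≡ 1 — hits 1, so not a primitive root.
g = 10: 10^156 ≡ 312; 10^104 ≡ 214; 10^24 ≡ 103 — none is 1, so 10 is a primitive root.
Hence the least primitive root of 313 is 10.

10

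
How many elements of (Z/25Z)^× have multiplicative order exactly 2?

φ(25) = φ(5^2) = 5·(5−1) = 20 = 2^2 · 5.
Since (Z/25Z)^× is cyclic of order 20, the number of elements of order d is φ(d) when d | 20 and 0 otherwise.
2 | 20, and φ(2) = 2 − 1 = 1.

1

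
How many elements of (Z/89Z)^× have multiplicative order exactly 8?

4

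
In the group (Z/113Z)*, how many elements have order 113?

φ(113) = 113 − 1 = 112 = 2^4 · 7.
(Z/113Z)^× is cyclic (|G| = 112); a cyclic group of order m has exactly φ(d) elements of each order d | m, and none otherwise.
Since 113 ∤ 112, the count is 0.

0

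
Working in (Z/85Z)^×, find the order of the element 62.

16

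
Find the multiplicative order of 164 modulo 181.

36

Since 164 ∈ (Z/181Z)^×, its order divides φ(181) = 181 − 1 = 180 = 2^2 · 3^2 · 5.
Divisors of 180: 1, 2, 3, 4, 5, 6, 9, 10, 12, 15, 18, 20, 30, 36, 45, 60, 90, 180.
Compute 164^d (mod 181) for the divisors d until we hit 1:
164^1 ≡ 164 (mod 181)
164^2 ≡ 108 (mod 181)
164^3 ≡ 155 (mod 181)
164^4 ≡ 80 (mod 181)
164^5 ≡ 88 (mod 181)
164^6 ≡ 133 (mod 181)
164^9 ≡ 162 (mod 181)
164^10 ≡ 142 (mod 181)
164^12 ≡ 132 (mod 181)
164^15 ≡ 7 (mod 181)
164^18 ≡ 180 (mod 181)
164^20 ≡ 73 (mod 181)
164^30 ≡ 49 (mod 181)
164^36 ≡ 1 (mod 181) ✓
So ord_181(164) = 36.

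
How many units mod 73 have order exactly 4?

2

φ(73) = 73 − 1 = 72 = 2^3 · 3^2.
(Z/73Z)^× is cyclic (|G| = 72); a cyclic group of order m has exactly φ(d) elements of each order d | m, and none otherwise.
4 = 2^2 divides 72, and φ(4) = 2.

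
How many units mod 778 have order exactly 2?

φ(778) = φ(2)·φ(389) = 1·388 = 388 = 2^2 · 97.
In a cyclic group of order 388, there are φ(d) elements of order d for each divisor d of 388, and zero for non-divisors.
2 | 388, and φ(2) = 2 − 1 = 1.

1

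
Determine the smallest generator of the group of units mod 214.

φ(214) = φ(2)·φ(107) = 1·106 = 106 = 2 · 53.
Test candidates g = 2, 3, … against the prime factors q ∈ {2, 53} of φ(214): g is a generator iff g^(106/q) ≢ 1 for every such q.
g = 2: gcd(2, 214) = 2 > 1, not a unit — skip.
g = 3: 3^53 ≡ 1 — hits 1, so not a primitive root.
g = 4: gcd(4, 214) = 2 > 1, not a unit — skip.
g = 5: 5^53 ≡ 213; 5^2 ≡ 25 — none is 1, so 5 is a primitive root.
So 5 is the smallest generator of (Z/214Z)^×.

5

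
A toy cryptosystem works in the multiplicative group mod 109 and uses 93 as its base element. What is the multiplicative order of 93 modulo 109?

18

ord(93) | φ(109) = 109 − 1 = 108 = 2^2 · 3^3.
Divisors of 108: 1, 2, 3, 4, 6, 9, 12, 18, 27, 36, 54, 108.
Check 93^d mod 109 for each divisor in increasing order:
93^1 ≡ 93 (mod 109)
93^2 ≡ 38 (mod 109)
93^3 ≡ 46 (mod 109)
93^4 ≡ 27 (mod 109)
93^6 ≡ 45 (mod 109)
93^9 ≡ 108 (mod 109)
93^12 ≡ 63 (mod 109)
93^18 ≡ 1 (mod 109) ✓
The smallest such exponent is 18, so the order of 93 is 18.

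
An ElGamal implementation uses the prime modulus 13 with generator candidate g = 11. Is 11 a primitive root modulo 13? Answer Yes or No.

Yes

φ(13) = 13 − 1 = 12 = 2^2 · 3.
11 is a primitive root mod 13 iff 11^(φ(13)/q) ≢ 1 for every prime q | φ(13), i.e. q ∈ {2, 3}.
11^6 ≡ 12 (mod 13)  [q = 2: ≢ 1 ✓]
11^4 ≡ 3 (mod 13)  [q = 3: ≢ 1 ✓]
None equal 1, so ord_13(11) = 12: 11 is a primitive root.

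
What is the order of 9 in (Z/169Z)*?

39

Since 9 ∈ (Z/169Z)^×, its order divides φ(169) = φ(13^2) = 13·(13−1) = 156 = 2^2 · 3 · 13.
Divisors of 156: 1, 2, 3, 4, 6, 12, 13, 26, 39, 52, 78, 156.
Evaluate successive powers at the divisors of 156:
9^1 ≡ 9 (mod 169)
9^2 ≡ 81 (mod 169)
9^3 ≡ 53 (mod 169)
9^4 ≡ 139 (mod 169)
9^6 ≡ 105 (mod 169)
9^12 ≡ 40 (mod 169)
9^13 ≡ 22 (mod 169)
9^26 ≡ 146 (mod 169)
9^39 ≡ 1 (mod 169) ✓
Therefore the multiplicative order of 9 modulo 169 is 39.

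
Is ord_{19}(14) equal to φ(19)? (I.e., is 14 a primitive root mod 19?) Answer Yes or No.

φ(19) = 19 − 1 = 18 = 2 · 3^2.
An element g generates (Z/19Z)^× iff g^(18/q) ≢ 1 (mod 19) for each prime q ∈ {2, 3}.
14^9 ≡ 18 (mod 19)  [q = 2: ≢ 1 ✓]
14^6 ≡ 7 (mod 19)  [q = 3: ≢ 1 ✓]
None equal 1, so ord_19(14) = 18: 14 is a primitive root.

Yes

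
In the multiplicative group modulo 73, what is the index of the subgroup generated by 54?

By Lagrange's theorem, ord_73(54) divides φ(73) = 73 − 1 = 72 = 2^3 · 3^2.
Divisors of 72: 1, 2, 3, 4, 6, 8, 9, 12, 18, 24, 36, 72.
Check 54^d mod 73 for each divisor in increasing order:
54^1 ≡ 54 (mod 73)
54^2 ≡ 69 (mod 73)
54^3 ≡ 3 (mod 73)
54^4 ≡ 16 (mod 73)
54^6 ≡ 9 (mod 73)
54^8 ≡ 37 (mod 73)
54^9 ≡ 27 (mod 73)
54^12 ≡ 8 (mod 73)
54^18 ≡ 72 (mod 73)
54^24 ≡ 64 (mod 73)
54^36 ≡ 1 (mod 73) ✓
The order of 54 is 36, so the subgroup it generates has 36 elements.
The index is φ(73) / ord(54) = 72 / 36 = 2.

2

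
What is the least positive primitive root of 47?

5

φ(47) = 47 − 1 = 46 = 2 · 23.
g is a primitive root iff g^(46/q) ≢ 1 (mod 47) for each prime q ∈ {2, 23}.
g = 2: 2^23 ≡ 1 — hits 1, so not a primitive root.
g = 3: 3^23 ≡ 1 — hits 1, so not a primitive root.
g = 4: 4^23 ≡ 1 — hits 1, so not a primitive root.
g = 5: 5^23 ≡ 46; 5^2 ≡ 25 — none is 1, so 5 is a primitive root.
The smallest primitive root modulo 47 is 5.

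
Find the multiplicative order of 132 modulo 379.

189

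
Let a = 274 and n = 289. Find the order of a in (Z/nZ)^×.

136

By Lagrange's theorem, ord_289(274) divides φ(289) = φ(17^2) = 17·(17−1) = 272 = 2^4 · 17.
Divisors of 272: 1, 2, 4, 8, 16, 17, 34, 68, 136, 272.
Compute 274^d (mod 289) for the divisors d until we hit 1:
274^1 ≡ 274 (mod 289)
274^2 ≡ 225 (mod 289)
274^4 ≡ 50 (mod 289)
274^8 ≡ 188 (mod 289)
274^16 ≡ 86 (mod 289)
274^17 ≡ 155 (mod 289)
274^34 ≡ 38 (mod 289)
274^68 ≡ 288 (mod 289)
274^136 ≡ 1 (mod 289) ✓
The smallest such exponent is 136, so the order of 274 is 136.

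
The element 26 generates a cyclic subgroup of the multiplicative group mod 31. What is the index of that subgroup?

ord(26) | φ(31) = 31 − 1 = 30 = 2 · 3 · 5.
Divisors of 30: 1, 2, 3, 5, 6, 10, 15, 30.
Check 26^d mod 31 for each divisor in increasing order:
26^1 ≡ 26
26^2 ≡ 25
26^3 ≡ 30
26^5 ≡ 6
26^6 ≡ 1
Thus |⟨26⟩| = ord(26) = 6.
The index is φ(31) / ord(26) = 30 / 6 = 5.

5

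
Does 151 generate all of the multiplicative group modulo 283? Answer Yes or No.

φ(283) = 283 − 1 = 282 = 2 · 3 · 47.
Test 151^(282/q) mod 283 for each prime factor q of 282:
151^141 ≡ 1 (mod 283)  [q = 2: ≡ 1 ✗]
151^94 ≡ 1 (mod 283)  [q = 3: ≡ 1 ✗]
151^6 ≡ 163 (mod 283)  [q = 47: ≢ 1 ✓]
151^141 ≡ 1 shows ord(151) | 141, strictly less than φ(283); not a primitive root.

No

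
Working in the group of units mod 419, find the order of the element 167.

By Lagrange's theorem, ord_419(167) divides φ(419) = 419 − 1 = 418 = 2 · 11 · 19.
Divisors of 418: 1, 2, 11, 19, 22, 38, 209, 418.
Compute 167^d (mod 419) for the divisors d until we hit 1:
167^1 ≡ 167 (mod 419)
167^2 ≡ 235 (mod 419)
167^11 ≡ 312 (mod 419)
167^19 ≡ 317 (mod 419)
167^22 ≡ 136 (mod 419)
167^38 ≡ 348 (mod 419)
167^209 ≡ 418 (mod 419)
167^418 ≡ 1 (mod 419) ✓
Therefore the multiplicative order of 167 modulo 419 is 418.

418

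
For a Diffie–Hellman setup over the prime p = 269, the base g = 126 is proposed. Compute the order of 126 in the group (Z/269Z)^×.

The order of 126 must divide φ(269) = 269 − 1 = 268 = 2^2 · 67.
Divisors of 268: 1, 2, 4, 67, 134, 268.
Evaluate successive powers at the divisors of 268:
126^1 ≡ 126 (mod 269)
126^2 ≡ 5 (mod 269)
126^4 ≡ 25 (mod 269)
126^67 ≡ 268 (mod 269)
126^134 ≡ 1 (mod 269) ✓
Hence ord(126) = 134.

134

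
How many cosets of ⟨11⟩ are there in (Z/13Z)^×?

The order of 11 must divide φ(13) = 13 − 1 = 12 = 2^2 · 3.
Divisors of 12: 1, 2, 3, 4, 6, 12.
Evaluate successive powers at the divisors of 12:
11^1 ≡ 11
11^2 ≡ 4
11^3 ≡ 5
11^4 ≡ 3
11^6 ≡ 12
11^12 ≡ 1
The order of 11 is 12, so the subgroup it generates has 12 elements.
The index is φ(13) / ord(11) = 12 / 12 = 1.

1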